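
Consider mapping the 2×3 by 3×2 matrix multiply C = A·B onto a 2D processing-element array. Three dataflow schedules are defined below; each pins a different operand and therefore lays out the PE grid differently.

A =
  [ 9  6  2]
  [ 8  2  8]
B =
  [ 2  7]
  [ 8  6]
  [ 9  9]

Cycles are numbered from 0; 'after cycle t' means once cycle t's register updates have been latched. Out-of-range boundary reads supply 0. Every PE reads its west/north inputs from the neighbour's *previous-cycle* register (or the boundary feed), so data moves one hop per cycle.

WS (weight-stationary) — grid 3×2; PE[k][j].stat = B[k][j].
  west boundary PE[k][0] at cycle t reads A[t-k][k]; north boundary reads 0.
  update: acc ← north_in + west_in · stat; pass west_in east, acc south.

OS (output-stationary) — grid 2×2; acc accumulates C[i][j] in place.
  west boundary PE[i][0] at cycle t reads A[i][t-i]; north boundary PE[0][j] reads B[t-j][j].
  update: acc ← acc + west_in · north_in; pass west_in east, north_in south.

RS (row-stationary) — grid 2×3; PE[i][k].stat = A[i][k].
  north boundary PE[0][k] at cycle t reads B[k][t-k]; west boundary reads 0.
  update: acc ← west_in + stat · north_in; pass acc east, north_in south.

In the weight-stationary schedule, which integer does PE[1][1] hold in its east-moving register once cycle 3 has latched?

WS 3×2: PE[1][1] cycle-by-cycle (with neighbour feeds):
  0: (0,1).acc=0  regs=<0,0>
  0: (1,0).acc=0  regs=<0,0>
  0: (1,1).acc=0  regs=<0,0>
  1: (0,1).acc=63  regs=<9,63>
  1: (1,0).acc=66  regs=<6,66>
  1: (1,1).acc=0  regs=<0,0>
  2: (0,1).acc=56  regs=<8,56>
  2: (1,0).acc=32  regs=<2,32>
  2: (1,1).acc=99  regs=<6,99>
  3: (0,1).acc=0  regs=<0,0>
  3: (1,0).acc=0  regs=<0,0>
  3: (1,1).acc=68  regs=<2,68>

register = 2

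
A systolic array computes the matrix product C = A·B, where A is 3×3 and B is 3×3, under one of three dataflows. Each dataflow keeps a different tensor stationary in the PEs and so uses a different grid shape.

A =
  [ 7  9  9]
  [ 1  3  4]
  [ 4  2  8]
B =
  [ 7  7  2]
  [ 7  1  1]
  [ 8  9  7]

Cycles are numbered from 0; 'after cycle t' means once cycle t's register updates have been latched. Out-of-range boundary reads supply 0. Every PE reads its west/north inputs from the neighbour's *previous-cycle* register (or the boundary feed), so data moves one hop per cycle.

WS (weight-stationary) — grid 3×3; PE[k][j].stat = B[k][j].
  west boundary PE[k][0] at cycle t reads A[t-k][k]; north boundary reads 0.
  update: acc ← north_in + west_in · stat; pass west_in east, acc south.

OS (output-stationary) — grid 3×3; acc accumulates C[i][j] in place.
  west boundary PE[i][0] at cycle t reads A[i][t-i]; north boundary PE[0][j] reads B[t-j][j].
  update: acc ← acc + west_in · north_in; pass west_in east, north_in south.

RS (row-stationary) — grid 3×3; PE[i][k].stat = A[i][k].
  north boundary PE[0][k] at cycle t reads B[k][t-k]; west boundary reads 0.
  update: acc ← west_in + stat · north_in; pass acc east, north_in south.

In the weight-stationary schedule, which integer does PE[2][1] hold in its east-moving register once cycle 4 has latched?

Tracing WS — 3×3 array, target PE[2][1]:
  after 0 — PE[1][1] acc=0, pass-E 0, pass-S 0
  after 0 — PE[2][0] acc=0, pass-E 0, pass-S 0
  after 0 — PE[2][1] acc=0, pass-E 0, pass-S 0
  after 1 — PE[1][1] acc=0, pass-E 0, pass-S 0
  after 1 — PE[2][0] acc=0, pass-E 0, pass-S 0
  after 1 — PE[2][1] acc=0, pass-E 0, pass-S 0
  after 2 — PE[1][1] acc=58, pass-E 9, pass-S 58
  after 2 — PE[2][0] acc=184, pass-E 9, pass-S 184
  after 2 — PE[2][1] acc=0, pass-E 0, pass-S 0
  after 3 — PE[1][1] acc=10, pass-E 3, pass-S 10
  after 3 — PE[2][0] acc=60, pass-E 4, pass-S 60
  after 3 — PE[2][1] acc=139, pass-E 9, pass-S 139
  after 4 — PE[1][1] acc=30, pass-E 2, pass-S 30
  after 4 — PE[2][0] acc=106, pass-E 8, pass-S 106
  after 4 — PE[2][1] acc=46, pass-E 4, pass-S 46

register = 4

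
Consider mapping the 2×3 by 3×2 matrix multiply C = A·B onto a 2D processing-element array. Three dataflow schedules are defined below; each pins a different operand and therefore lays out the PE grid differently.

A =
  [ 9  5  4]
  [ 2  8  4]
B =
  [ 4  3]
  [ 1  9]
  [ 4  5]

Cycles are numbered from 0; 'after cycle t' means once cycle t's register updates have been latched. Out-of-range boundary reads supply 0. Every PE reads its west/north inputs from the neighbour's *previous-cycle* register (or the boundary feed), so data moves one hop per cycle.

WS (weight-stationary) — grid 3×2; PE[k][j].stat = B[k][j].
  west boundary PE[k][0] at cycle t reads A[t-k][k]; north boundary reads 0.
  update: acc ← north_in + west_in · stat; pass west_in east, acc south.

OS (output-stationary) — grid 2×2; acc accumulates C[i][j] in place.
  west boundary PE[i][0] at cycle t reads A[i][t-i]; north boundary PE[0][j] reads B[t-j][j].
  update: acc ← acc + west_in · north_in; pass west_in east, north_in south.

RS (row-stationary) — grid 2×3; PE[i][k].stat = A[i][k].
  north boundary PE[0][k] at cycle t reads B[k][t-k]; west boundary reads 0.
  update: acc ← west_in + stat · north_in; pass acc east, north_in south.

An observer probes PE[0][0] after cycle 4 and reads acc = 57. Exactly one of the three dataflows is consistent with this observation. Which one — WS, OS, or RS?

WS [3×2] PE[0][0] across cycles:
  step 0 · PE0,0: acc=36; fwd→9 fwd↓36
  step 1 · PE0,0: acc=8; fwd→2 fwd↓8
  step 2 · PE0,0: acc=0; fwd→0 fwd↓0
  step 3 · PE0,0: acc=0; fwd→0 fwd↓0
  step 4 · PE0,0: acc=0; fwd→0 fwd↓0
OS [2×2] PE[0][0] across cycles:
  step 0 · PE0,0: acc=36; fwd→9 fwd↓4
  step 1 · PE0,0: acc=41; fwd→5 fwd↓1
  step 2 · PE0,0: acc=57; fwd→4 fwd↓4
  step 3 · PE0,0: acc=57; fwd→0 fwd↓0
  step 4 · PE0,0: acc=57; fwd→0 fwd↓0
RS [2×3] PE[0][0] across cycles:
  step 0 · PE0,0: acc=36; fwd→36 fwd↓4
  step 1 · PE0,0: acc=27; fwd→27 fwd↓3
  step 2 · PE0,0: acc=0; fwd→0 fwd↓0
  step 3 · PE0,0: acc=0; fwd→0 fwd↓0
  step 4 · PE0,0: acc=0; fwd→0 fwd↓0

dataflow = OS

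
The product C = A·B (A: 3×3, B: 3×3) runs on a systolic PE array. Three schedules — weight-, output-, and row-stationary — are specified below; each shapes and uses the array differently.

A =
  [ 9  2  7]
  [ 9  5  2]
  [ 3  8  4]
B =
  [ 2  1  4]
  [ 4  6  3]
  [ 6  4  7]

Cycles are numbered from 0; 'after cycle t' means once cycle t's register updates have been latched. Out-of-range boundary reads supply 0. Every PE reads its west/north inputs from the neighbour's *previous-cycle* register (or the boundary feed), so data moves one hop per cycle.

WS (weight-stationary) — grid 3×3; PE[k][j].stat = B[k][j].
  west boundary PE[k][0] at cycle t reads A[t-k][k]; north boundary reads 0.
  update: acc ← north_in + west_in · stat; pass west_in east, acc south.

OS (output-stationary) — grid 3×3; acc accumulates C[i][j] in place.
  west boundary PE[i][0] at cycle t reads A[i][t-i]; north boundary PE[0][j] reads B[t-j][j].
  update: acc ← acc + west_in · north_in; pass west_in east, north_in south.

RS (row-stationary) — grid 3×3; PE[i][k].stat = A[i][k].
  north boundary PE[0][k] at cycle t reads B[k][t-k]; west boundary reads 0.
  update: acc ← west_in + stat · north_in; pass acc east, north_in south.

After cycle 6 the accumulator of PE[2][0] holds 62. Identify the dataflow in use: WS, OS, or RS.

— WS: 3×3; PE[2][0] trace:
  after 0 — PE[2][0] acc=0, pass-E 0, pass-S 0
  after 1 — PE[2][0] acc=0, pass-E 0, pass-S 0
  after 2 — PE[2][0] acc=68, pass-E 7, pass-S 68
  after 3 — PE[2][0] acc=50, pass-E 2, pass-S 50
  after 4 — PE[2][0] acc=62, pass-E 4, pass-S 62
  after 5 — PE[2][0] acc=0, pass-E 0, pass-S 0
  after 6 — PE[2][0] acc=0, pass-E 0, pass-S 0
— OS: 3×3; PE[2][0] trace:
  after 0 — PE[2][0] acc=0, pass-E 0, pass-S 0
  after 1 — PE[2][0] acc=0, pass-E 0, pass-S 0
  after 2 — PE[2][0] acc=6, pass-E 3, pass-S 2
  after 3 — PE[2][0] acc=38, pass-E 8, pass-S 4
  after 4 — PE[2][0] acc=62, pass-E 4, pass-S 6
  after 5 — PE[2][0] acc=62, pass-E 0, pass-S 0
  after 6 — PE[2][0] acc=62, pass-E 0, pass-S 0
— RS: 3×3; PE[2][0] trace:
  after 0 — PE[2][0] acc=0, pass-E 0, pass-S 0
  after 1 — PE[2][0] acc=0, pass-E 0, pass-S 0
  after 2 — PE[2][0] acc=6, pass-E 6, pass-S 2
  after 3 — PE[2][0] acc=3, pass-E 3, pass-S 1
  after 4 — PE[2][0] acc=12, pass-E 12, pass-S 4
  after 5 — PE[2][0] acc=0, pass-E 0, pass-S 0
  after 6 — PE[2][0] acc=0, pass-E 0, pass-S 0

dataflow = OS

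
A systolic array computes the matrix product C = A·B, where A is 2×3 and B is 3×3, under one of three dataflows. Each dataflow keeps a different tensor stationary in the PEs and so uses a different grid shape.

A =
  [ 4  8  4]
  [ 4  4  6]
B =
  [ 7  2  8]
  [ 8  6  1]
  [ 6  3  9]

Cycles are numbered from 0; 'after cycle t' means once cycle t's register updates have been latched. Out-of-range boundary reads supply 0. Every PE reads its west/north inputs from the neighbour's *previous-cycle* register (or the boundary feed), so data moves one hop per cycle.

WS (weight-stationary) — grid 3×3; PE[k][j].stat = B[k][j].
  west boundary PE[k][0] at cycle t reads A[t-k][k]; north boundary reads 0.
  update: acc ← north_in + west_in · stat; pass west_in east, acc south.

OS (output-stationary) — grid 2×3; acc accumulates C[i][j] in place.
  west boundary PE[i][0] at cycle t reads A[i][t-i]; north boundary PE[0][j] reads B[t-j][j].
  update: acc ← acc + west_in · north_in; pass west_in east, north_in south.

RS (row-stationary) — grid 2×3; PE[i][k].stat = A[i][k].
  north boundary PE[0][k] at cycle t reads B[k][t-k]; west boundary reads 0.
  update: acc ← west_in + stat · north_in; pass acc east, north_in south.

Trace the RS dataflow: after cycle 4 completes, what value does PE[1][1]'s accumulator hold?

RS 2×3: PE[1][1] cycle-by-cycle (with neighbour feeds):
  [0] (0,1) acc=0 (h:0 v:0)
  [0] (1,0) acc=0 (h:0 v:0)
  [0] (1,1) acc=0 (h:0 v:0)
  [1] (0,1) acc=92 (h:92 v:8)
  [1] (1,0) acc=28 (h:28 v:7)
  [1] (1,1) acc=0 (h:0 v:0)
  [2] (0,1) acc=56 (h:56 v:6)
  [2] (1,0) acc=8 (h:8 v:2)
  [2] (1,1) acc=60 (h:60 v:8)
  [3] (0,1) acc=40 (h:40 v:1)
  [3] (1,0) acc=32 (h:32 v:8)
  [3] (1,1) acc=32 (h:32 v:6)
  [4] (0,1) acc=0 (h:0 v:0)
  [4] (1,0) acc=0 (h:0 v:0)
  [4] (1,1) acc=36 (h:36 v:1)

PE[1][1].acc = 36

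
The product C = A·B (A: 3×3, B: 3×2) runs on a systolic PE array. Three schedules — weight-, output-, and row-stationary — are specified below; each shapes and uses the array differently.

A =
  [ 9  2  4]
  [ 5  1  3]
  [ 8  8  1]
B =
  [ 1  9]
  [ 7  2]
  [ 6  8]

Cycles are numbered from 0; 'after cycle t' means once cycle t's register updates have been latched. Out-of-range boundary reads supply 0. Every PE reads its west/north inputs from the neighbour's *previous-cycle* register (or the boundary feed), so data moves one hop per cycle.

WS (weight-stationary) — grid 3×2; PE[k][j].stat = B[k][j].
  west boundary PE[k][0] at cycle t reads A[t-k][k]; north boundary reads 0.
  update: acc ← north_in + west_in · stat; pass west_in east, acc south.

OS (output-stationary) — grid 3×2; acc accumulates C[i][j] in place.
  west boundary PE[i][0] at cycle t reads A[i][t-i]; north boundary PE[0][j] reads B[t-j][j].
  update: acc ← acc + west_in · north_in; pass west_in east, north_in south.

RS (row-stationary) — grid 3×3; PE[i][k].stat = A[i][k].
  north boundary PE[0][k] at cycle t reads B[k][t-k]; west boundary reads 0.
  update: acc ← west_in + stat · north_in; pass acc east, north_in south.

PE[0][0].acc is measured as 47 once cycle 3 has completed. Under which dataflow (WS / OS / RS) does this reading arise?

— WS: 3×2; PE[0][0] trace:
  cycle 0: PE[0][0] → acc 9, east 9, south 9
  cycle 1: PE[0][0] → acc 5, east 5, south 5
  cycle 2: PE[0][0] → acc 8, east 8, south 8
  cycle 3: PE[0][0] → acc 0, east 0, south 0
— OS: 3×2; PE[0][0] trace:
  cycle 0: PE[0][0] → acc 9, east 9, south 1
  cycle 1: PE[0][0] → acc 23, east 2, south 7
  cycle 2: PE[0][0] → acc 47, east 4, south 6
  cycle 3: PE[0][0] → acc 47, east 0, south 0
— RS: 3×3; PE[0][0] trace:
  cycle 0: PE[0][0] → acc 9, east 9, south 1
  cycle 1: PE[0][0] → acc 81, east 81, south 9
  cycle 2: PE[0][0] → acc 0, east 0, south 0
  cycle 3: PE[0][0] → acc 0, east 0, south 0

dataflow = OS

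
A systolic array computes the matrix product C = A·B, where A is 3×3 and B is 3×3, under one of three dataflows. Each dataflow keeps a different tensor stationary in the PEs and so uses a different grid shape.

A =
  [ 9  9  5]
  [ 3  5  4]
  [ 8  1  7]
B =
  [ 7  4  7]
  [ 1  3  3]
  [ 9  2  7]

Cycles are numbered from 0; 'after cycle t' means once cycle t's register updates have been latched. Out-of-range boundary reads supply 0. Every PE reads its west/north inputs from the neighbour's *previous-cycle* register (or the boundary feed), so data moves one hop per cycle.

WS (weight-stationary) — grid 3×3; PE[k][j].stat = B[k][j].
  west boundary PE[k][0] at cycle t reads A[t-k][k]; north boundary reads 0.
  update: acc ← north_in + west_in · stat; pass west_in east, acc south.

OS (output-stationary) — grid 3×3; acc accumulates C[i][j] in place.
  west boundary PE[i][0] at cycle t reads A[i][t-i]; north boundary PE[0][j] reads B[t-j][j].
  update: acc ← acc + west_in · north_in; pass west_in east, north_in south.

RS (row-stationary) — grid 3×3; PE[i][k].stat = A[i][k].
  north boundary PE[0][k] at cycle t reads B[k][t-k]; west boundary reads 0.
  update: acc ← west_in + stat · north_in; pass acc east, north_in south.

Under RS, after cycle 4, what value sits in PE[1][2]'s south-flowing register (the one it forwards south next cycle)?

register = 2

RS (3×3). Following PE[1][2] plus its west/north inputs:
  after 0 — PE[0][2] acc=0, pass-E 0, pass-S 0
  after 0 — PE[1][1] acc=0, pass-E 0, pass-S 0
  after 0 — PE[1][2] acc=0, pass-E 0, pass-S 0
  after 1 — PE[0][2] acc=0, pass-E 0, pass-S 0
  after 1 — PE[1][1] acc=0, pass-E 0, pass-S 0
  after 1 — PE[1][2] acc=0, pass-E 0, pass-S 0
  after 2 — PE[0][2] acc=117, pass-E 117, pass-S 9
  after 2 — PE[1][1] acc=26, pass-E 26, pass-S 1
  after 2 — PE[1][2] acc=0, pass-E 0, pass-S 0
  after 3 — PE[0][2] acc=73, pass-E 73, pass-S 2
  after 3 — PE[1][1] acc=27, pass-E 27, pass-S 3
  after 3 — PE[1][2] acc=62, pass-E 62, pass-S 9
  after 4 — PE[0][2] acc=125, pass-E 125, pass-S 7
  after 4 — PE[1][1] acc=36, pass-E 36, pass-S 3
  after 4 — PE[1][2] acc=35, pass-E 35, pass-S 2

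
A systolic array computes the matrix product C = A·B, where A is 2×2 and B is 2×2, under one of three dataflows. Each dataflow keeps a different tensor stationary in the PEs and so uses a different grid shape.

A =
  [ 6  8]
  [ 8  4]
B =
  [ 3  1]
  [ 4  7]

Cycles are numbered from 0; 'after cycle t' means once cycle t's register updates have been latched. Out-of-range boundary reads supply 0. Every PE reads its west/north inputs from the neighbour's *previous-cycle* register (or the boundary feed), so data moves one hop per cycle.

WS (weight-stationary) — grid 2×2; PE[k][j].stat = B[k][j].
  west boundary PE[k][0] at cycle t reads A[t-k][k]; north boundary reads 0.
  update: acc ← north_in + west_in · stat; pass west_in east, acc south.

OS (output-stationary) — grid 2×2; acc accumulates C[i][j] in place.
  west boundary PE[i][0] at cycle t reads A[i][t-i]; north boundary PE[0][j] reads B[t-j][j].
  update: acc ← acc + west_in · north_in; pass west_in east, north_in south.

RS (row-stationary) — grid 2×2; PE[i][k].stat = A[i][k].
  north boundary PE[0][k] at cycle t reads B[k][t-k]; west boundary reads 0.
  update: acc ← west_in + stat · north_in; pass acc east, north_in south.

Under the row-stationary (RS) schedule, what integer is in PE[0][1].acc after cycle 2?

RS on a 2×2 grid — tracing PE[0][1] and its feeders:
  cycle 0: PE[0][0] → acc 18, east 18, south 3
  cycle 0: PE[0][1] → acc 0, east 0, south 0
  cycle 1: PE[0][0] → acc 6, east 6, south 1
  cycle 1: PE[0][1] → acc 50, east 50, south 4
  cycle 2: PE[0][0] → acc 0, east 0, south 0
  cycle 2: PE[0][1] → acc 62, east 62, south 7

PE[0][1].acc = 62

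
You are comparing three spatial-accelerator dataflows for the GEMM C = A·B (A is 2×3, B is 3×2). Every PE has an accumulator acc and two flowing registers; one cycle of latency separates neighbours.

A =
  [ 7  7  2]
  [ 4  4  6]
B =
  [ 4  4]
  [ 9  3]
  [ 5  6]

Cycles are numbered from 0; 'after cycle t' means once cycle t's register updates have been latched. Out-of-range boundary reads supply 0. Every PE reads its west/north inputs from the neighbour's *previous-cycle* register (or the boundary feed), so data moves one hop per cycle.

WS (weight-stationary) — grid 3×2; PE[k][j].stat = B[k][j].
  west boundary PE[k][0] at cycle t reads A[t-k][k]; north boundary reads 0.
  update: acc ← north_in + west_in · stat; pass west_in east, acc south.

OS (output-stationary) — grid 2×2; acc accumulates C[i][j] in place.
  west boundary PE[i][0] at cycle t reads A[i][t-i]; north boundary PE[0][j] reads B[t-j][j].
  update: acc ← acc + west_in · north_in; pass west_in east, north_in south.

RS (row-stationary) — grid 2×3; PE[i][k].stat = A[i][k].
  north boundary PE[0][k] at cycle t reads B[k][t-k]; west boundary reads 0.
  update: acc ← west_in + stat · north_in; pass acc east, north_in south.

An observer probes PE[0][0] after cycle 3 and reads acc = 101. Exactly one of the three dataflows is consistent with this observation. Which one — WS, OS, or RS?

— WS: 3×2; PE[0][0] trace:
  t=0 PE[0][0]: acc=28 h=7 v=28
  t=1 PE[0][0]: acc=16 h=4 v=16
  t=2 PE[0][0]: acc=0 h=0 v=0
  t=3 PE[0][0]: acc=0 h=0 v=0
— OS: 2×2; PE[0][0] trace:
  t=0 PE[0][0]: acc=28 h=7 v=4
  t=1 PE[0][0]: acc=91 h=7 v=9
  t=2 PE[0][0]: acc=101 h=2 v=5
  t=3 PE[0][0]: acc=101 h=0 v=0
— RS: 2×3; PE[0][0] trace:
  t=0 PE[0][0]: acc=28 h=28 v=4
  t=1 PE[0][0]: acc=28 h=28 v=4
  t=2 PE[0][0]: acc=0 h=0 v=0
  t=3 PE[0][0]: acc=0 h=0 v=0

dataflow = OS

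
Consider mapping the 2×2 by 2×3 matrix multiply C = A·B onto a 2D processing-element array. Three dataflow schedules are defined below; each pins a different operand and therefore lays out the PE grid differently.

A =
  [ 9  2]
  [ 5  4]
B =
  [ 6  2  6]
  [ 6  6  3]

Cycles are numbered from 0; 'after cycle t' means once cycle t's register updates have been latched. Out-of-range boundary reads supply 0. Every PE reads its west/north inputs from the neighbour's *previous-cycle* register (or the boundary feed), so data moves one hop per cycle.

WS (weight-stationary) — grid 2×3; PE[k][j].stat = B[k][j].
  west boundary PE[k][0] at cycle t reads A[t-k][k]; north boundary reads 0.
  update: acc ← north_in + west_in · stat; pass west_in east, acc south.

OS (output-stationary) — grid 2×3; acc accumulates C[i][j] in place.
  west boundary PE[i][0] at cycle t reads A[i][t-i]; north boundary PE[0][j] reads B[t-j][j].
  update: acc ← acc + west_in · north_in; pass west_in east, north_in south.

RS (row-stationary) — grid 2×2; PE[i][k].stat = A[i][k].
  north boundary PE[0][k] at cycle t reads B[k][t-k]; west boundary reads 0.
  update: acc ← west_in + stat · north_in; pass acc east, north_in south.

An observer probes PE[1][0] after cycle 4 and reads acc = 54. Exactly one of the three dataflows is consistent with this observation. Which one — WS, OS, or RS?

dataflow = OS

Under WS (2×3), PE[1][0]:
  0: (1,0).acc=0  regs=<0,0>
  1: (1,0).acc=66  regs=<2,66>
  2: (1,0).acc=54  regs=<4,54>
  3: (1,0).acc=0  regs=<0,0>
  4: (1,0).acc=0  regs=<0,0>
Under OS (2×3), PE[1][0]:
  0: (1,0).acc=0  regs=<0,0>
  1: (1,0).acc=30  regs=<5,6>
  2: (1,0).acc=54  regs=<4,6>
  3: (1,0).acc=54  regs=<0,0>
  4: (1,0).acc=54  regs=<0,0>
Under RS (2×2), PE[1][0]:
  0: (1,0).acc=0  regs=<0,0>
  1: (1,0).acc=30  regs=<30,6>
  2: (1,0).acc=10  regs=<10,2>
  3: (1,0).acc=30  regs=<30,6>
  4: (1,0).acc=0  regs=<0,0>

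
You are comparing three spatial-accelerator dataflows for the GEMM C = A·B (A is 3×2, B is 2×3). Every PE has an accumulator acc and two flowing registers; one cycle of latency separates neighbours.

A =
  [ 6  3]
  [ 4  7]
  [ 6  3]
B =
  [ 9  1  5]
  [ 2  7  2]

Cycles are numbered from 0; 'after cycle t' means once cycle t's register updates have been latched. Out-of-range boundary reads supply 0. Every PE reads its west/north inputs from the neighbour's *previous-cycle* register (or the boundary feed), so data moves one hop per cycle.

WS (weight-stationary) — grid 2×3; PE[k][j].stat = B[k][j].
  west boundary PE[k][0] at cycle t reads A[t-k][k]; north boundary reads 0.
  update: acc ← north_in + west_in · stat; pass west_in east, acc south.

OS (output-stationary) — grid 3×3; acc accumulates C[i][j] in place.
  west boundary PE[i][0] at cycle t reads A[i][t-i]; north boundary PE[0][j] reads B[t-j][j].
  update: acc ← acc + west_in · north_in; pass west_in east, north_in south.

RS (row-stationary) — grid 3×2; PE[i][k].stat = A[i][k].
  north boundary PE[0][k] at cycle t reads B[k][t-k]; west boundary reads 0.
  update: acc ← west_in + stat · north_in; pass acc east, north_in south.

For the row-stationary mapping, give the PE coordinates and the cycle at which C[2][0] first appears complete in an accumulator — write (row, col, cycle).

(row, col, cycle) = (2, 1, 3)

RS: C[2][0] accumulates in PE[2][1]:
  [0] (2,1) acc=0 (h:0 v:0)
  [1] (2,1) acc=0 (h:0 v:0)
  [2] (2,1) acc=0 (h:0 v:0)
  [3] (2,1) acc=60 (h:60 v:2)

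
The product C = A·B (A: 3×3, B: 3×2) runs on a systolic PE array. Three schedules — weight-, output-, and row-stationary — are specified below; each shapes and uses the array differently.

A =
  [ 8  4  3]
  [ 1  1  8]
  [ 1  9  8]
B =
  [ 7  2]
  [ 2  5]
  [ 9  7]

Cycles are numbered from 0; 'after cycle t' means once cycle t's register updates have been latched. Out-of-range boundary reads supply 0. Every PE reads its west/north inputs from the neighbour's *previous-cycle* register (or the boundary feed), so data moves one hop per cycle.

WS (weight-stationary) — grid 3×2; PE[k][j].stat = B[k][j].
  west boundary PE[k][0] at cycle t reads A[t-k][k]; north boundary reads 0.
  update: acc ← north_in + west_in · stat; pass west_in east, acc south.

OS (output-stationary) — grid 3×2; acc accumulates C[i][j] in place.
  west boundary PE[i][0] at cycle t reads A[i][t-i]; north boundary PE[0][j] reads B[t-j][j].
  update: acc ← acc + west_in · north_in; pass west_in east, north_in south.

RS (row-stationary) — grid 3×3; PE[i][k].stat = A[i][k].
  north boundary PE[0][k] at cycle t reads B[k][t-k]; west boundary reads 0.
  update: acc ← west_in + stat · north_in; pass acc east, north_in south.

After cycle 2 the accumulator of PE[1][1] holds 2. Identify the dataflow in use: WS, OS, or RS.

WS (3×2 grid), PE[1][1]:
  0: (1,1).acc=0  regs=<0,0>
  1: (1,1).acc=0  regs=<0,0>
  2: (1,1).acc=36  regs=<4,36>
OS (3×2 grid), PE[1][1]:
  0: (1,1).acc=0  regs=<0,0>
  1: (1,1).acc=0  regs=<0,0>
  2: (1,1).acc=2  regs=<1,2>
RS (3×3 grid), PE[1][1]:
  0: (1,1).acc=0  regs=<0,0>
  1: (1,1).acc=0  regs=<0,0>
  2: (1,1).acc=9  regs=<9,2>

dataflow = OS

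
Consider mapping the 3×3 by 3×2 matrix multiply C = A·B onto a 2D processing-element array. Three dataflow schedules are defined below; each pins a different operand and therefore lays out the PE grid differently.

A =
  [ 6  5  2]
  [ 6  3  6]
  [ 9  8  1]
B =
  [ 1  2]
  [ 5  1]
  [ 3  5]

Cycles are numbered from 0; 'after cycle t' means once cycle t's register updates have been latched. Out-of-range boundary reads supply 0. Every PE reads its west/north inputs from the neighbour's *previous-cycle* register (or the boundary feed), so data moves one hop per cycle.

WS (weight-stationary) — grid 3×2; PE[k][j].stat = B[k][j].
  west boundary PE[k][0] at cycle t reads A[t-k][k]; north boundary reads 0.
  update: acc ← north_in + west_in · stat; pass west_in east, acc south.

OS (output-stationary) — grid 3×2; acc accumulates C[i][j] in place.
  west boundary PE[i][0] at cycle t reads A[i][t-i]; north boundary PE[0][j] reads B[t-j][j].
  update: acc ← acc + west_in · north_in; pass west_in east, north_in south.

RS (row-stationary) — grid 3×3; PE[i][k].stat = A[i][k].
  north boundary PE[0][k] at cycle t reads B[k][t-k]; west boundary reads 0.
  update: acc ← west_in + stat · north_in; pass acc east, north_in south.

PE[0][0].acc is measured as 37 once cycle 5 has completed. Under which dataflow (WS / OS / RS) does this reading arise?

dataflow = OS

WS (3×2 grid), PE[0][0]:
  cycle 0: PE[0][0] → acc 6, east 6, south 6
  cycle 1: PE[0][0] → acc 6, east 6, south 6
  cycle 2: PE[0][0] → acc 9, east 9, south 9
  cycle 3: PE[0][0] → acc 0, east 0, south 0
  cycle 4: PE[0][0] → acc 0, east 0, south 0
  cycle 5: PE[0][0] → acc 0, east 0, south 0
OS (3×2 grid), PE[0][0]:
  cycle 0: PE[0][0] → acc 6, east 6, south 1
  cycle 1: PE[0][0] → acc 31, east 5, south 5
  cycle 2: PE[0][0] → acc 37, east 2, south 3
  cycle 3: PE[0][0] → acc 37, east 0, south 0
  cycle 4: PE[0][0] → acc 37, east 0, south 0
  cycle 5: PE[0][0] → acc 37, east 0, south 0
RS (3×3 grid), PE[0][0]:
  cycle 0: PE[0][0] → acc 6, east 6, south 1
  cycle 1: PE[0][0] → acc 12, east 12, south 2
  cycle 2: PE[0][0] → acc 0, east 0, south 0
  cycle 3: PE[0][0] → acc 0, east 0, south 0
  cycle 4: PE[0][0] → acc 0, east 0, south 0
  cycle 5: PE[0][0] → acc 0, east 0, south 0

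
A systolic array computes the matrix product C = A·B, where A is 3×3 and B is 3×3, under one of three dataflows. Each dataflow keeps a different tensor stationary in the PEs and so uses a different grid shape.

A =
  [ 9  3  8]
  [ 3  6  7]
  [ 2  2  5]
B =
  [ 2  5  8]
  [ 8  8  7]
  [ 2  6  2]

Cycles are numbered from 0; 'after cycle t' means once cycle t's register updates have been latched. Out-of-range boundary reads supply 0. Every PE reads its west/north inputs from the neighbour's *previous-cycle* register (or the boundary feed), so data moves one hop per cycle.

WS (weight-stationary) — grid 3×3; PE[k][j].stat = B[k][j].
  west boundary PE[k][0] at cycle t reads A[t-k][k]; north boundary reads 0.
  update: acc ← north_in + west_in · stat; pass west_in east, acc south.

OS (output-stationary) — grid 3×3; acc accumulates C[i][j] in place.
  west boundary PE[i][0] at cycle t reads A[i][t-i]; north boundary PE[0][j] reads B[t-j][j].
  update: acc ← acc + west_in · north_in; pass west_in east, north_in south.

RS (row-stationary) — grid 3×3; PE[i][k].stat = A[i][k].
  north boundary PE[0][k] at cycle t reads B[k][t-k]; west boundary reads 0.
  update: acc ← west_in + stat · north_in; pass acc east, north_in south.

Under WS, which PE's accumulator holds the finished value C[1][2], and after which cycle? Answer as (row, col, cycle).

WS: C[1][2] accumulates in PE[2][2]:
  0: (2,2).acc=0  regs=<0,0>
  1: (2,2).acc=0  regs=<0,0>
  2: (2,2).acc=0  regs=<0,0>
  3: (2,2).acc=0  regs=<0,0>
  4: (2,2).acc=109  regs=<8,109>
  5: (2,2).acc=80  regs=<7,80>

(row, col, cycle) = (2, 2, 5)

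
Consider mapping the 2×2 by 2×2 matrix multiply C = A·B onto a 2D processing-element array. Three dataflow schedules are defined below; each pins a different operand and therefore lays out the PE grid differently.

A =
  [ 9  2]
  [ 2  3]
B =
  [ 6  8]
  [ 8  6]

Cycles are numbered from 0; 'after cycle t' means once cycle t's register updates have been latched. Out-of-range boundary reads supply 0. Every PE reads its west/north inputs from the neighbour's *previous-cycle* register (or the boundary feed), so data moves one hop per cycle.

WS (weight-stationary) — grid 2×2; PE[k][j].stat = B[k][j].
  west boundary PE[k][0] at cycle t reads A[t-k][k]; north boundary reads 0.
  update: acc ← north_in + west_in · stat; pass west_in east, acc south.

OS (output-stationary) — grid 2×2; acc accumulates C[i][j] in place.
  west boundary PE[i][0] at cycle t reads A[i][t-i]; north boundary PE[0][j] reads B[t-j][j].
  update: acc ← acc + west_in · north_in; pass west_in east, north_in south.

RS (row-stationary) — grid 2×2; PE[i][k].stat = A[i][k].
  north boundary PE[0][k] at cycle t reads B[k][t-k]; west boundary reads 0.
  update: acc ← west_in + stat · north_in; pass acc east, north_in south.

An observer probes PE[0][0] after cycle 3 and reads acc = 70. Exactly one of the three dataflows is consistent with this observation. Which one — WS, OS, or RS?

WS (2×2 grid), PE[0][0]:
  0: (0,0).acc=54  regs=<9,54>
  1: (0,0).acc=12  regs=<2,12>
  2: (0,0).acc=0  regs=<0,0>
  3: (0,0).acc=0  regs=<0,0>
OS (2×2 grid), PE[0][0]:
  0: (0,0).acc=54  regs=<9,6>
  1: (0,0).acc=70  regs=<2,8>
  2: (0,0).acc=70  regs=<0,0>
  3: (0,0).acc=70  regs=<0,0>
RS (2×2 grid), PE[0][0]:
  0: (0,0).acc=54  regs=<54,6>
  1: (0,0).acc=72  regs=<72,8>
  2: (0,0).acc=0  regs=<0,0>
  3: (0,0).acc=0  regs=<0,0>

dataflow = OS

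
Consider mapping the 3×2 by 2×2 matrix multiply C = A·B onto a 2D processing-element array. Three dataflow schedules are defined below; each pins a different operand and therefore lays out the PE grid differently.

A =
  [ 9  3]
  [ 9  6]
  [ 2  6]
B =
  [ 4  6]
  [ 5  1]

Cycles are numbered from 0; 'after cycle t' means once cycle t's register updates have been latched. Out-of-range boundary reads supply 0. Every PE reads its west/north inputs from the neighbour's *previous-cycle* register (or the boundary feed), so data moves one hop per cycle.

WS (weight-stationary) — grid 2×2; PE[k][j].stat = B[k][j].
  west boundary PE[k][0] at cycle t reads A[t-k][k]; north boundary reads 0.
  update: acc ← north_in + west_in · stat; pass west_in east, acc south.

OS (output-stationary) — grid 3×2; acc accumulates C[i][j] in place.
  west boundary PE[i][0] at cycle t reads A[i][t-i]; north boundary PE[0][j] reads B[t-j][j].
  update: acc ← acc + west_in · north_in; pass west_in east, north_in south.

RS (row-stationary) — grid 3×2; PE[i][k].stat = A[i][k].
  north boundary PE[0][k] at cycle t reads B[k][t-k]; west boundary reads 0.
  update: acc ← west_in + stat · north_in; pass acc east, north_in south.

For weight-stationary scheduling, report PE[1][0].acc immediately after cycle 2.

PE[1][0].acc = 66

WS 2×2: PE[1][0] cycle-by-cycle (with neighbour feeds):
  @0  [0,0]  acc 36  |  →9  ↓36
  @0  [1,0]  acc 0  |  →0  ↓0
  @1  [0,0]  acc 36  |  →9  ↓36
  @1  [1,0]  acc 51  |  →3  ↓51
  @2  [0,0]  acc 8  |  →2  ↓8
  @2  [1,0]  acc 66  |  →6  ↓66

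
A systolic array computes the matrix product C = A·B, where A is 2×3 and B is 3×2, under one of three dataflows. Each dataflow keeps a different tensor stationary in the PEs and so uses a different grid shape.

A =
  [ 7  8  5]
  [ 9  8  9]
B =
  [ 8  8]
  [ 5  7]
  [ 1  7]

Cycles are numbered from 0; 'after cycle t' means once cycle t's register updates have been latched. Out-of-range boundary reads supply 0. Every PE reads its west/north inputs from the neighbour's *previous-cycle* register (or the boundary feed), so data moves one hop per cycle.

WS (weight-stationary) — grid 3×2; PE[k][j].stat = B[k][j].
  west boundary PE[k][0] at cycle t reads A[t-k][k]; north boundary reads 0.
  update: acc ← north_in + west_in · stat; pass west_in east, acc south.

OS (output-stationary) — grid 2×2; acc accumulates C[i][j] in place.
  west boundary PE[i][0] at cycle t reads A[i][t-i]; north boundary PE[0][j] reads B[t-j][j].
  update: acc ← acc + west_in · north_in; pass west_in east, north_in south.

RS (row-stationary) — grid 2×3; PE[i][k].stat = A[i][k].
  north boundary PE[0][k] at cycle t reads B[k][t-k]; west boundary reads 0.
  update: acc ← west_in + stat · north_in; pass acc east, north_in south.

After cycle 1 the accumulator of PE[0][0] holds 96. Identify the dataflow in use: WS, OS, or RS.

dataflow = OS

— WS: 3×2; PE[0][0] trace:
  @0  [0,0]  acc 56  |  →7  ↓56
  @1  [0,0]  acc 72  |  →9  ↓72
— OS: 2×2; PE[0][0] trace:
  @0  [0,0]  acc 56  |  →7  ↓8
  @1  [0,0]  acc 96  |  →8  ↓5
— RS: 2×3; PE[0][0] trace:
  @0  [0,0]  acc 56  |  →56  ↓8
  @1  [0,0]  acc 56  |  →56  ↓8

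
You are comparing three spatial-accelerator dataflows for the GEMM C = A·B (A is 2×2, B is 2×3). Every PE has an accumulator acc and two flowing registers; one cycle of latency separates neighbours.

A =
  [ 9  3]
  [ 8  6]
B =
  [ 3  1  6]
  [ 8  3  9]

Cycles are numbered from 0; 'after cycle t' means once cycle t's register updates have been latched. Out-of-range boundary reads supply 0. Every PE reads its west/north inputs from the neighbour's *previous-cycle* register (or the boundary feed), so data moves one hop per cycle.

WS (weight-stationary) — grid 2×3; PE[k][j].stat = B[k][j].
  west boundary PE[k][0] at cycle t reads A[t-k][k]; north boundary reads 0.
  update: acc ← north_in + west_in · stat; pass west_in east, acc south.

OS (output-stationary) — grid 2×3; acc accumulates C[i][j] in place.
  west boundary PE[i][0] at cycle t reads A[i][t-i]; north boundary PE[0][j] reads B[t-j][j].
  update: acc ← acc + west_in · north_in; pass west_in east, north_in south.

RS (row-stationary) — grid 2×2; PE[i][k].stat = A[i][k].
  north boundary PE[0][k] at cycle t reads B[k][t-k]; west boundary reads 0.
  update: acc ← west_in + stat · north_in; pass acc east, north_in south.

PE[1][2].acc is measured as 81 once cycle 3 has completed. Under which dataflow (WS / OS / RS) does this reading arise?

WS [2×3] PE[1][2] across cycles:
  t=0 PE[1][2]: acc=0 h=0 v=0
  t=1 PE[1][2]: acc=0 h=0 v=0
  t=2 PE[1][2]: acc=0 h=0 v=0
  t=3 PE[1][2]: acc=81 h=3 v=81
OS [2×3] PE[1][2] across cycles:
  t=0 PE[1][2]: acc=0 h=0 v=0
  t=1 PE[1][2]: acc=0 h=0 v=0
  t=2 PE[1][2]: acc=0 h=0 v=0
  t=3 PE[1][2]: acc=48 h=8 v=6
— RS: 2×2 array has no PE[1][2].

dataflow = WS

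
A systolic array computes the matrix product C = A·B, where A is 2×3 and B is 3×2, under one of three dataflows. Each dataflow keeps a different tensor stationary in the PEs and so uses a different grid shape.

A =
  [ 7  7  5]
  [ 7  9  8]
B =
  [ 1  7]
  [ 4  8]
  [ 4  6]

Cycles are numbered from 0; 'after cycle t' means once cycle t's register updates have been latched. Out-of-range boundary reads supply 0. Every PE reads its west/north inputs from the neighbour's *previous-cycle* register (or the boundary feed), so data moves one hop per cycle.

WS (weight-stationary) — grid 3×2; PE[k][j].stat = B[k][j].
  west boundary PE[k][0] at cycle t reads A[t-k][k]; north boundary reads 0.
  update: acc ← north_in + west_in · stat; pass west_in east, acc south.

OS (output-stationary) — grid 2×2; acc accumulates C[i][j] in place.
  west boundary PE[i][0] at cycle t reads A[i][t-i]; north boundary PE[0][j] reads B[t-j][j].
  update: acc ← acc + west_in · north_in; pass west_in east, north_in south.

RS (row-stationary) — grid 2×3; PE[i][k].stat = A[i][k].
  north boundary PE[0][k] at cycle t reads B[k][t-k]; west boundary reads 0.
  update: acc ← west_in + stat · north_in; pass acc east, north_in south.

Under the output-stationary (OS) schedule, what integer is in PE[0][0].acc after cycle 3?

PE[0][0].acc = 55

OS 2×2: PE[0][0] cycle-by-cycle (with neighbour feeds):
  @0  [0,0]  acc 7  |  →7  ↓1
  @1  [0,0]  acc 35  |  →7  ↓4
  @2  [0,0]  acc 55  |  →5  ↓4
  @3  [0,0]  acc 55  |  →0  ↓0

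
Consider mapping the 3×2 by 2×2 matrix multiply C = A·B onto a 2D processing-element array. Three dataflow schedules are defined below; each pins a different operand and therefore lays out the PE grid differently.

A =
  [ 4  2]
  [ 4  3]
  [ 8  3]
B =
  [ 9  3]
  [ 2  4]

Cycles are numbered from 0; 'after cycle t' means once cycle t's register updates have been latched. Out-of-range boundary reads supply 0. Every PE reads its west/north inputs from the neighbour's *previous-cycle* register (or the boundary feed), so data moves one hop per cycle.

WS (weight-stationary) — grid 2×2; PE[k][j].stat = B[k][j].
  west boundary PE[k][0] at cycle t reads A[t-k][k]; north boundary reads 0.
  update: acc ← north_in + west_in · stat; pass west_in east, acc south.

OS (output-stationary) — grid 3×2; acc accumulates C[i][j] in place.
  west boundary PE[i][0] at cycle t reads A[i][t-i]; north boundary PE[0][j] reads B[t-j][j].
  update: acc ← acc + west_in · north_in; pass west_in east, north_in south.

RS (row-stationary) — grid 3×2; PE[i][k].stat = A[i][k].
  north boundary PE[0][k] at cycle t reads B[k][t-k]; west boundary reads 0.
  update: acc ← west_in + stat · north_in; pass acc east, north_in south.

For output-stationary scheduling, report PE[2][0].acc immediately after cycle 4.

PE[2][0].acc = 78

OS (3×2). Following PE[2][0] plus its west/north inputs:
  cycle 0: PE[1][0] → acc 0, east 0, south 0
  cycle 0: PE[2][0] → acc 0, east 0, south 0
  cycle 1: PE[1][0] → acc 36, east 4, south 9
  cycle 1: PE[2][0] → acc 0, east 0, south 0
  cycle 2: PE[1][0] → acc 42, east 3, south 2
  cycle 2: PE[2][0] → acc 72, east 8, south 9
  cycle 3: PE[1][0] → acc 42, east 0, south 0
  cycle 3: PE[2][0] → acc 78, east 3, south 2
  cycle 4: PE[1][0] → acc 42, east 0, south 0
  cycle 4: PE[2][0] → acc 78, east 0, south 0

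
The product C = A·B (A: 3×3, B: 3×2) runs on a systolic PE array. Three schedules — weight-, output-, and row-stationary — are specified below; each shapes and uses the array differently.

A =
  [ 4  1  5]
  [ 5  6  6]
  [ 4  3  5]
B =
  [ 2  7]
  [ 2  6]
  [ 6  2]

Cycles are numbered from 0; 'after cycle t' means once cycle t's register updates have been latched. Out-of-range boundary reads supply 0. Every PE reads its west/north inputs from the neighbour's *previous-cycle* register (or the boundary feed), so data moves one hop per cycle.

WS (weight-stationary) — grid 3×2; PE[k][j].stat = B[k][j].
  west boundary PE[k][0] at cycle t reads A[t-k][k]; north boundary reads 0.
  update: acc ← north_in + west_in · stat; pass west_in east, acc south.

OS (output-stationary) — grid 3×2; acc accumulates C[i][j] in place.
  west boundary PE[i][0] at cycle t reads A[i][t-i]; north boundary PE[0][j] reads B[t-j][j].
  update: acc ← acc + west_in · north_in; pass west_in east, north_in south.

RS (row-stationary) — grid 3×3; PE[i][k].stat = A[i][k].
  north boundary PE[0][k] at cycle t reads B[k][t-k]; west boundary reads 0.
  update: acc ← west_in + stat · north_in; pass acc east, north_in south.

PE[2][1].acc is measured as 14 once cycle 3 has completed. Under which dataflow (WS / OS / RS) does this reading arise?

dataflow = RS

— WS: 3×2; PE[2][1] trace:
  after 0 — PE[2][1] acc=0, pass-E 0, pass-S 0
  after 1 — PE[2][1] acc=0, pass-E 0, pass-S 0
  after 2 — PE[2][1] acc=0, pass-E 0, pass-S 0
  after 3 — PE[2][1] acc=44, pass-E 5, pass-S 44
— OS: 3×2; PE[2][1] trace:
  after 0 — PE[2][1] acc=0, pass-E 0, pass-S 0
  after 1 — PE[2][1] acc=0, pass-E 0, pass-S 0
  after 2 — PE[2][1] acc=0, pass-E 0, pass-S 0
  after 3 — PE[2][1] acc=28, pass-E 4, pass-S 7
— RS: 3×3; PE[2][1] trace:
  after 0 — PE[2][1] acc=0, pass-E 0, pass-S 0
  after 1 — PE[2][1] acc=0, pass-E 0, pass-S 0
  after 2 — PE[2][1] acc=0, pass-E 0, pass-S 0
  after 3 — PE[2][1] acc=14, pass-E 14, pass-S 2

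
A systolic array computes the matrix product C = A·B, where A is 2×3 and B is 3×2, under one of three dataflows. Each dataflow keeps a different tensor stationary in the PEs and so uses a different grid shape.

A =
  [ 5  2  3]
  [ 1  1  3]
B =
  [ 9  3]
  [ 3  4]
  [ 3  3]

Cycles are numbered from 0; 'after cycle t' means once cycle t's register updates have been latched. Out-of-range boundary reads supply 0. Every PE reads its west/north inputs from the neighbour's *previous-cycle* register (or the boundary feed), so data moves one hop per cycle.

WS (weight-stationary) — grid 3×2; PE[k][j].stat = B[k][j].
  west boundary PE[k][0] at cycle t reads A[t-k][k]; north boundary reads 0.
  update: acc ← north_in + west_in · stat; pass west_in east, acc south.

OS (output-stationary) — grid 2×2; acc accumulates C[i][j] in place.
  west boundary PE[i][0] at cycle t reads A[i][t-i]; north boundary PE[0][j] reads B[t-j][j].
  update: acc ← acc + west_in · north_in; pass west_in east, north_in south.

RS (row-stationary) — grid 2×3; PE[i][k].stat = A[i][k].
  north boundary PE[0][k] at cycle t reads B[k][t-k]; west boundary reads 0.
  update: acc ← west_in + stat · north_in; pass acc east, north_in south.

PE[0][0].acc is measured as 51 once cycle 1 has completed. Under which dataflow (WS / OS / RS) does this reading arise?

— WS: 3×2; PE[0][0] trace:
  0: (0,0).acc=45  regs=<5,45>
  1: (0,0).acc=9  regs=<1,9>
— OS: 2×2; PE[0][0] trace:
  0: (0,0).acc=45  regs=<5,9>
  1: (0,0).acc=51  regs=<2,3>
— RS: 2×3; PE[0][0] trace:
  0: (0,0).acc=45  regs=<45,9>
  1: (0,0).acc=15  regs=<15,3>

dataflow = OS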